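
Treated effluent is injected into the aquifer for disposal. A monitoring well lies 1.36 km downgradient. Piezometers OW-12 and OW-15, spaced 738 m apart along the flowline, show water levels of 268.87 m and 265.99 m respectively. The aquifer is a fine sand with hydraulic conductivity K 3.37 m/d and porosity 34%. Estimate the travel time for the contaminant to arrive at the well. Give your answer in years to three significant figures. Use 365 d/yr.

96.3 years

Hydraulic gradient i = (268.87 − 265.99) / 738 = 2.88 / 738 = 0.003902
q = Ki = 3.37 × 0.003902 = 0.01315 m/d
v = Ki/n = 3.37·0.003902/0.34 = 0.03868 m/d
L = 1.36 km = 1360 m
t = L / v = 1360 / 0.03868 = 35160 d
   = 35160 / 365 = 96.3 yr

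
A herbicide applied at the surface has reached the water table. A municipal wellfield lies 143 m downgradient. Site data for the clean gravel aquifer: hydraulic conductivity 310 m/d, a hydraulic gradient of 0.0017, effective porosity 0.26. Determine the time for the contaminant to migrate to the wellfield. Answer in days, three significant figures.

Specific discharge q = 310 × 0.0017 = 0.5270 m/d
v = Ki/n = 310·0.0017/0.26 = 2.027 m/d
t = L / v = 143 / 2.027 = 70.55 d

70.6 days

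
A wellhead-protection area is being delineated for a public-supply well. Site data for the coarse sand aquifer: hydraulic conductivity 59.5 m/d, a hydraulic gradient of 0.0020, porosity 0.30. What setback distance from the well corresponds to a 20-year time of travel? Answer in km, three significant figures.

q = Ki = 59.5 × 0.0020 = 0.1190 m/d
Average linear velocity = 0.1190 / 0.30 = 0.3967 m/d
T = 20 yr × 365 = 7300 d
L = v × T = 0.3967 × 7300 = 2896 m
   = 2.90 km

2.90 km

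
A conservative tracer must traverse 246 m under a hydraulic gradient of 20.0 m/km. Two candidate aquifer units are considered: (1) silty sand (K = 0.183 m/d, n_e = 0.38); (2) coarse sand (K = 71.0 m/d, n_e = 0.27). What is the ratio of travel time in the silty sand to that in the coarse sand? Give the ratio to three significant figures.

546

Unit 1 (silty sand): v = 0.183×0.020/0.38 = 0.009632 m/d, t = 246/0.009632 = 25540 d
Unit 2 (coarse sand): v = 71.0×0.020/0.27 = 5.259 m/d, t = 246/5.259 = 46.77 d
t(silty sand) / t(coarse sand) = 25540/46.77 = 546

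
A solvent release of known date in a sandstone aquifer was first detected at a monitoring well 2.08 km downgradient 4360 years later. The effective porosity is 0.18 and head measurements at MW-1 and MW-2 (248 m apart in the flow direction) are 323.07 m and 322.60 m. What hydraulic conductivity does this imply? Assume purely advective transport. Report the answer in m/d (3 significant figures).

Hydraulic gradient i = (323.07 − 322.60) / 248 = 0.47 / 248 = 0.001895
t = 4360 years = 1.591e6 d
L = 2.08 km = 2080 m
v = L / t = 2080 / 1.591e6 = 0.001307 m/d
K = v · n / i = 0.001307 × 0.18 / 0.001895 = 0.124 m/d

0.124 m/d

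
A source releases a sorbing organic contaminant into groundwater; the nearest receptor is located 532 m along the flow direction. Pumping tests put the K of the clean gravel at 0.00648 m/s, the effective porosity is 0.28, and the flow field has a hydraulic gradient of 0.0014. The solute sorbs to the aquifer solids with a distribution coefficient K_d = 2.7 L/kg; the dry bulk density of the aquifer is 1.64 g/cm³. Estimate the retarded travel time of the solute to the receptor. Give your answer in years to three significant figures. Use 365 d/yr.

8.75 years

K = 0.00648 m/s × 86400 s/d = 559.9 m/d
q = Ki = 559.9 × 0.0014 = 0.7838 m/d
v_s = q/n_e = 0.7838/0.28 = 2.799 m/d
Retardation R = 1 + ρ_b·K_d/n = 1 + 1.64×2.7/0.28 = 16.81
Contaminant velocity v_c = v/R = 2.799/16.81 = 0.1665 m/d
t = L/v_c = 532/0.1665 = 3195 d
   = 3195/365 = 8.75 yr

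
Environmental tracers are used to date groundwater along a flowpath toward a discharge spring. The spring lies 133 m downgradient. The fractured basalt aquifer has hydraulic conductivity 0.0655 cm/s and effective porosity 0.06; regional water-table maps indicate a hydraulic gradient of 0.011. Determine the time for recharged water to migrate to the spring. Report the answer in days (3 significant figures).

12.8 days

K = 0.0655 cm/s × 864 = 56.59 m/d
Specific discharge q = 56.59 × 0.011 = 0.6225 m/d
v_s = q/n_e = 0.6225/0.06 = 10.38 m/d
t = L / v = 133 / 10.38 = 12.82 d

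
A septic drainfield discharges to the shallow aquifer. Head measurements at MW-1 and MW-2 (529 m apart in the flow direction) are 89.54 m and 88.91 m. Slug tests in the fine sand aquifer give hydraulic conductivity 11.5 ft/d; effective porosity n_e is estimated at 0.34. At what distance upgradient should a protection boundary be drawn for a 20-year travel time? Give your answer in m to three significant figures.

89.6 m

Hydraulic gradient i = (89.54 − 88.91) / 529 = 0.63 / 529 = 0.001191
K = 11.5 ft/d × 0.3048 = 3.505 m/d
q = Ki = 3.505 × 0.001191 = 0.004174 m/d
Seepage velocity v = q / n = 0.004174 / 0.34 = 0.01228 m/d
T = 20 yr × 365 = 7300 d
L = v × T = 0.01228 × 7300 = 89.63 m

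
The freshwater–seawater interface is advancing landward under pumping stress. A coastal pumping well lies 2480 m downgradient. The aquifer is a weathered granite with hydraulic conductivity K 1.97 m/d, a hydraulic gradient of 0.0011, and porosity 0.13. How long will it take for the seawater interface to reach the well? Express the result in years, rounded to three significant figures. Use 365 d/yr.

Specific discharge q = 1.97 × 0.0011 = 0.002167 m/d
v = Ki/n = 1.97·0.0011/0.13 = 0.01667 m/d
t = L / v = 2480 / 0.01667 = 148800 d
   = 148800 / 365 = 408 yr

408 years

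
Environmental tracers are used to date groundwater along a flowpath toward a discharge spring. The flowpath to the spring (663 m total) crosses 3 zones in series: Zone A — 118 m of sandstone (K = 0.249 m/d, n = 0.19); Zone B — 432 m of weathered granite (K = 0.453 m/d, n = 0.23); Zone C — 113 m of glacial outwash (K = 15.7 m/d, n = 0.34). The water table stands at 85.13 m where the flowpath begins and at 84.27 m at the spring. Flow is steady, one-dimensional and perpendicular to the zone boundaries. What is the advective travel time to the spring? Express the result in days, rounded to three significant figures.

Total head drop ΔH = 85.13 − 84.27 = 0.86 m
Steady 1-D flow in series ⇒ the Darcy flux q is identical in every zone and the zone head losses add (resistances L/K in series).
Σ(L/K) = 118/0.249 + 432/0.453 + 113/15.7 = 473.9 + 953.6 + 7.197 = 1435 d
q = ΔH / Σ(L/K) = 0.86 / 1435 = 5.994e-4 m/d (same in every zone)
Zone A: v = q/n = 5.994e-4/0.19 = 0.003155 m/d → t_A = 118/0.003155 = 37400 d
Zone B: v = q/n = 5.994e-4/0.23 = 0.002606 m/d → t_B = 432/0.002606 = 165800 d
Zone C: v = q/n = 5.994e-4/0.34 = 0.001763 m/d → t_C = 113/0.001763 = 64100 d
Total t = 37400 + 165800 + 64100 = 267300 d

267000 days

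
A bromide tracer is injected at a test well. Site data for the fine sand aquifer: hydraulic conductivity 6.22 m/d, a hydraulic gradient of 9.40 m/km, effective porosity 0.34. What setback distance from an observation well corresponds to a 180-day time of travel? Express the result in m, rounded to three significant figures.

Specific discharge q = 6.22 × 0.0094 = 0.05847 m/d
Average linear velocity = 0.05847 / 0.34 = 0.1720 m/d
L = v × T = 0.1720 × 180 = 30.95 m

31.0 m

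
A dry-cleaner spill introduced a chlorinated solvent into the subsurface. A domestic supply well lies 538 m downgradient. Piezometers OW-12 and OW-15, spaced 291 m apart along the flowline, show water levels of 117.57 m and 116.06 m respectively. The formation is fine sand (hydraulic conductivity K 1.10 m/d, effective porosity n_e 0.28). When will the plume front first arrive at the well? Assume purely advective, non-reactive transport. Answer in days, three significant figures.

Hydraulic gradient i = (117.57 − 116.06) / 291 = 1.51 / 291 = 0.005189
q = Ki = 1.10 × 0.005189 = 0.005708 m/d
Seepage velocity v = q / n = 0.005708 / 0.28 = 0.02039 m/d
t = L / v = 538 / 0.02039 = 26390 d

26400 days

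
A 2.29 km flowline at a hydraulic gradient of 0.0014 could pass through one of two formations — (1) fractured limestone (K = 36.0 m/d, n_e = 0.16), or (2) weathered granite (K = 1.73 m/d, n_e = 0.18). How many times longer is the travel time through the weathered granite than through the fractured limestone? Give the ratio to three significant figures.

23.4

Unit 1 (fractured limestone): v = 36.0×0.0014/0.16 = 0.3150 m/d, t = 2290/0.3150 = 7270 d
Unit 2 (weathered granite): v = 1.73×0.0014/0.18 = 0.01346 m/d, t = 2290/0.01346 = 170200 d
t(weathered granite) / t(fractured limestone) = 170200/7270 = 23.4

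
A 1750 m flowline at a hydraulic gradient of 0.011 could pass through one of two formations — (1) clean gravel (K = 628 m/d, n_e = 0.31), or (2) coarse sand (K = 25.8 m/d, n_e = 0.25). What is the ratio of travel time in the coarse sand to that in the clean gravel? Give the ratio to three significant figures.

19.6

Unit 1 (clean gravel): v = 628×0.011/0.31 = 22.28 m/d, t = 1750/22.28 = 78.53 d
Unit 2 (coarse sand): v = 25.8×0.011/0.25 = 1.135 m/d, t = 1750/1.135 = 1542 d
t(coarse sand) / t(clean gravel) = 1542/78.53 = 19.6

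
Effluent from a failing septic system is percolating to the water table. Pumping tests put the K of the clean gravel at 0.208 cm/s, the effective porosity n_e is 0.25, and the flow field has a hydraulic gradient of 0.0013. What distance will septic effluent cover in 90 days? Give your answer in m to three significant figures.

K = 0.208 cm/s × 864 = 179.7 m/d
q = Ki = 179.7 × 0.0013 = 0.2336 m/d
Seepage velocity v = q / n = 0.2336 / 0.25 = 0.9345 m/d
L = v × T = 0.9345 × 90 = 84.11 m

84.1 m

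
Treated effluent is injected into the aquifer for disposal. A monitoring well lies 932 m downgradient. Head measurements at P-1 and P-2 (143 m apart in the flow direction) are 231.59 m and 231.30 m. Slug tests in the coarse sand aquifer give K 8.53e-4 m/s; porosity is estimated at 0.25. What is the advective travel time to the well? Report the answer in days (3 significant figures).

1560 days

Hydraulic gradient i = (231.59 − 231.30) / 143 = 0.29 / 143 = 0.002028
K = 8.53e-4 m/s × 86400 s/d = 73.70 m/d
Darcy flux q = K·i = 73.70 × 0.002028 = 0.1495 m/d
Average linear velocity = 0.1495 / 0.25 = 0.5978 m/d
t = L / v = 932 / 0.5978 = 1559 d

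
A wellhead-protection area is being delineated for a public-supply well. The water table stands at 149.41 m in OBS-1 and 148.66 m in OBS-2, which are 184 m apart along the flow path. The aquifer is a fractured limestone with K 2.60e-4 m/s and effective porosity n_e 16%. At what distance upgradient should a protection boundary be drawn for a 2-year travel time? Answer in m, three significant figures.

418 m

Hydraulic gradient i = (149.41 − 148.66) / 184 = 0.75 / 184 = 0.004076
K = 2.60e-4 m/s × 86400 s/d = 22.46 m/d
Specific discharge q = 22.46 × 0.004076 = 0.09157 m/d
v_s = q/n_e = 0.09157/0.16 = 0.5723 m/d
T = 2 yr × 365 = 730 d
L = v × T = 0.5723 × 730 = 417.8 m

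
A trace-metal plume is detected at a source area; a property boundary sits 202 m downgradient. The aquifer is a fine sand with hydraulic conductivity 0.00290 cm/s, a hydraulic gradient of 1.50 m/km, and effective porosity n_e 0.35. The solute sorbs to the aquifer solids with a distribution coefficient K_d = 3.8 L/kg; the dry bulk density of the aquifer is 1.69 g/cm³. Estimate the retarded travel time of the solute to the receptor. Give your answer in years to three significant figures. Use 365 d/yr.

997 years

K = 0.00290 cm/s × 864 = 2.506 m/d
Specific discharge q = 2.506 × 0.0015 = 0.003758 m/d
Seepage velocity v = q / n = 0.003758 / 0.35 = 0.01074 m/d
Retardation R = 1 + ρ_b·K_d/n = 1 + 1.69×3.8/0.35 = 19.35
Contaminant velocity v_c = v/R = 0.01074/19.35 = 5.550e-4 m/d
t = L/v_c = 202/5.550e-4 = 364000 d
   = 364000/365 = 997 yr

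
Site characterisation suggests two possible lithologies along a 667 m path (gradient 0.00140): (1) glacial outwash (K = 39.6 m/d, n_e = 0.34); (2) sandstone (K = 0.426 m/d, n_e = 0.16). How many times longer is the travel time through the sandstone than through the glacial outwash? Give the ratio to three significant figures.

43.7

Unit 1 (glacial outwash): v = 39.6×0.0014/0.34 = 0.1631 m/d, t = 667/0.1631 = 4091 d
Unit 2 (sandstone): v = 0.426×0.0014/0.16 = 0.003728 m/d, t = 667/0.003728 = 178900 d
t(sandstone) / t(glacial outwash) = 178900/4091 = 43.7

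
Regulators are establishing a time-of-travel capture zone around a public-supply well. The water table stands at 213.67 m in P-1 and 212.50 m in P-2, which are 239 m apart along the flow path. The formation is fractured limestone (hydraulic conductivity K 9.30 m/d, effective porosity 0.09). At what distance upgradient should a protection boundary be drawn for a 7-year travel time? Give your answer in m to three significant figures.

1290 m

Hydraulic gradient i = (213.67 − 212.50) / 239 = 1.17 / 239 = 0.004895
q = Ki = 9.30 × 0.004895 = 0.04553 m/d
v = Ki/n = 9.30·0.004895/0.09 = 0.5059 m/d
T = 7 yr × 365 = 2555 d
L = v × T = 0.5059 × 2555 = 1292 m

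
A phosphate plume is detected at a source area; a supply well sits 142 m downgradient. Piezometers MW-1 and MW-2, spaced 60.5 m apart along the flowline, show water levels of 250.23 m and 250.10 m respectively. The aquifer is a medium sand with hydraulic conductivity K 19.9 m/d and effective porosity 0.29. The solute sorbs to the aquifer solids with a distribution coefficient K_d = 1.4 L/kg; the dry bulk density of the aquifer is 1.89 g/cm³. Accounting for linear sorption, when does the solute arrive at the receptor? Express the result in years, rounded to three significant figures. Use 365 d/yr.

26.7 years

Hydraulic gradient i = (250.23 − 250.10) / 60.5 = 0.13 / 60.5 = 0.002149
q = Ki = 19.9 × 0.002149 = 0.04276 m/d
Average linear velocity = 0.04276 / 0.29 = 0.1474 m/d
Retardation R = 1 + ρ_b·K_d/n = 1 + 1.89×1.4/0.29 = 10.12
Contaminant velocity v_c = v/R = 0.1474/10.12 = 0.01456 m/d
t = L/v_c = 142/0.01456 = 9750 d
   = 9750/365 = 26.7 yr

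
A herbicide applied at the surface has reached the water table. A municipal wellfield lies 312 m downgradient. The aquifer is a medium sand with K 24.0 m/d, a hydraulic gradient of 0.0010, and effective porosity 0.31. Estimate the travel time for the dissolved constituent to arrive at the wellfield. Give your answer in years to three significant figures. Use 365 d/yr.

11.0 years

Specific discharge q = 24.0 × 0.0010 = 0.02400 m/d
Average linear velocity = 0.02400 / 0.31 = 0.07742 m/d
t = L / v = 312 / 0.07742 = 4030 d
   = 4030 / 365 = 11.0 yr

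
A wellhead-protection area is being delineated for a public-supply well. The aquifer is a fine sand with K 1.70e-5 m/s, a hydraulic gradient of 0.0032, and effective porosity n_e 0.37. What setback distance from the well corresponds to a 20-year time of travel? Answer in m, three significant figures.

K = 1.70e-5 m/s × 86400 s/d = 1.469 m/d
Darcy flux q = K·i = 1.469 × 0.0032 = 0.004700 m/d
Average linear velocity = 0.004700 / 0.37 = 0.01270 m/d
T = 20 yr × 365 = 7300 d
L = v × T = 0.01270 × 7300 = 92.73 m

92.7 m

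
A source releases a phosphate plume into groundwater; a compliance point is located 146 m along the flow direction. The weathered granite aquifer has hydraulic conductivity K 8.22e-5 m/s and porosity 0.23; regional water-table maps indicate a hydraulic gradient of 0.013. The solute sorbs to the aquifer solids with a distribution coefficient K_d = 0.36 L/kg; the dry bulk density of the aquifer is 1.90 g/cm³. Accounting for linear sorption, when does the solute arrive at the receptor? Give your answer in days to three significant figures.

K = 8.22e-5 m/s × 86400 s/d = 7.102 m/d
Darcy flux q = K·i = 7.102 × 0.013 = 0.09233 m/d
v = Ki/n = 7.102·0.013/0.23 = 0.4014 m/d
Retardation R = 1 + ρ_b·K_d/n = 1 + 1.90×0.36/0.23 = 3.974
Contaminant velocity v_c = v/R = 0.4014/3.974 = 0.1010 m/d
t = L/v_c = 146/0.1010 = 1445 d

1450 days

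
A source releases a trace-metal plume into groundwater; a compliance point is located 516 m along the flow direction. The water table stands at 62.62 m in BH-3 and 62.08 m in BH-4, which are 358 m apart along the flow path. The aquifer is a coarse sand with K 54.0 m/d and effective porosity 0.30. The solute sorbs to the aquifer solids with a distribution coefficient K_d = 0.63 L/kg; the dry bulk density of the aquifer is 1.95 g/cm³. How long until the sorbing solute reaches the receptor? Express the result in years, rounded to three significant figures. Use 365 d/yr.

Hydraulic gradient i = (62.62 − 62.08) / 358 = 0.54 / 358 = 0.001508
Darcy flux q = K·i = 54.0 × 0.001508 = 0.08145 m/d
v = Ki/n = 54.0·0.001508/0.30 = 0.2715 m/d
Retardation R = 1 + ρ_b·K_d/n = 1 + 1.95×0.63/0.30 = 5.095
Contaminant velocity v_c = v/R = 0.2715/5.095 = 0.05329 m/d
t = L/v_c = 516/0.05329 = 9683 d
   = 9683/365 = 26.5 yr

26.5 years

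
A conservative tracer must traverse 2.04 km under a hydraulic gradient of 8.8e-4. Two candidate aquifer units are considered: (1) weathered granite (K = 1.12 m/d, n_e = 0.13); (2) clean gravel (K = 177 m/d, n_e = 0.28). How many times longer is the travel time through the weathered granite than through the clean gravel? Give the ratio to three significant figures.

73.4

Unit 1 (weathered granite): v = 1.12×8.8e-4/0.13 = 0.007582 m/d, t = 2040/0.007582 = 269100 d
Unit 2 (clean gravel): v = 177×8.8e-4/0.28 = 0.5563 m/d, t = 2040/0.5563 = 3667 d
t(weathered granite) / t(clean gravel) = 269100/3667 = 73.4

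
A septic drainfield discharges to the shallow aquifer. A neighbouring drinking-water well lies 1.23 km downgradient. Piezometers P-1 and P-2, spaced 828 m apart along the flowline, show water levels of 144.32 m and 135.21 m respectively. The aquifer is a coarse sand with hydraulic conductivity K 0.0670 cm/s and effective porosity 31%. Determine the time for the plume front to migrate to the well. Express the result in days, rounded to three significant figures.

599 days

Hydraulic gradient i = (144.32 − 135.21) / 828 = 9.11 / 828 = 0.01100
K = 0.0670 cm/s × 864 = 57.89 m/d
Darcy flux q = K·i = 57.89 × 0.01100 = 0.6369 m/d
Average linear velocity = 0.6369 / 0.31 = 2.055 m/d
L = 1.23 km = 1230 m
t = L / v = 1230 / 2.055 = 598.7 d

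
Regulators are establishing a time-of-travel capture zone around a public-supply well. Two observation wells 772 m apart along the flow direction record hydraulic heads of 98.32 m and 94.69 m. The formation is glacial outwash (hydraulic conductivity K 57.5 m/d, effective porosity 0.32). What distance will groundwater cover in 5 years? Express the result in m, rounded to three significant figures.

Hydraulic gradient i = (98.32 − 94.69) / 772 = 3.63 / 772 = 0.004702
Specific discharge q = 57.5 × 0.004702 = 0.2704 m/d
v_s = q/n_e = 0.2704/0.32 = 0.8449 m/d
T = 5 yr × 365 = 1825 d
L = v × T = 0.8449 × 1825 = 1542 m

1540 m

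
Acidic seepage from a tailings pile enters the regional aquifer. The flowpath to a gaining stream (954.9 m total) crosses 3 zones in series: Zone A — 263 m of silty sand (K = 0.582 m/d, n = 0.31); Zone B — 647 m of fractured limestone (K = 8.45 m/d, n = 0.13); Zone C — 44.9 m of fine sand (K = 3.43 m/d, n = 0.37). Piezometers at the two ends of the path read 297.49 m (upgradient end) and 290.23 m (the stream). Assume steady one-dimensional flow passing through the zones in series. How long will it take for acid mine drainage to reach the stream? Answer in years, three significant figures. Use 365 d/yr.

Total head drop ΔH = 297.49 − 290.23 = 7.26 m
Steady 1-D flow in series ⇒ the Darcy flux q is identical in every zone and the zone head losses add (resistances L/K in series).
Σ(L/K) = 263/0.582 + 647/8.45 + 44.9/3.43 = 451.9 + 76.57 + 13.09 = 541.5 d
q = ΔH / Σ(L/K) = 7.26 / 541.5 = 0.01341 m/d (same in every zone)
Zone A: v = q/n = 0.01341/0.31 = 0.04325 m/d → t_A = 263/0.04325 = 6082 d
Zone B: v = q/n = 0.01341/0.13 = 0.1031 m/d → t_B = 647/0.1031 = 6274 d
Zone C: v = q/n = 0.01341/0.37 = 0.03623 m/d → t_C = 44.9/0.03623 = 1239 d
Total t = 6082 + 6274 + 1239 = 13590 d
   = 13590 / 365 = 37.2 yr

37.2 years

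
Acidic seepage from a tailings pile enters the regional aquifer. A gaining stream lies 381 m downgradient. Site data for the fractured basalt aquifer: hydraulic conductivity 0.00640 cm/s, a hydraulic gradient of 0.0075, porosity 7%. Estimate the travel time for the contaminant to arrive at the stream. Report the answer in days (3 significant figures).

643 days

K = 0.00640 cm/s × 864 = 5.530 m/d
q = Ki = 5.530 × 0.0075 = 0.04147 m/d
Average linear velocity = 0.04147 / 0.07 = 0.5925 m/d
t = L / v = 381 / 0.5925 = 643.1 d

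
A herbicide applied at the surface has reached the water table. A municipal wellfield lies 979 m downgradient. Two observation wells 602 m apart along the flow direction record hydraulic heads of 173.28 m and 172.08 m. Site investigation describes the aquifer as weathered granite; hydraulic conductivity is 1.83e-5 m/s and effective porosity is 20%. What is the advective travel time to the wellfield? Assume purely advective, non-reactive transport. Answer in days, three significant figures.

62100 days

Hydraulic gradient i = (173.28 − 172.08) / 602 = 1.20 / 602 = 0.001993
K = 1.83e-5 m/s × 86400 s/d = 1.581 m/d
Specific discharge q = 1.581 × 0.001993 = 0.003152 m/d
v = Ki/n = 1.581·0.001993/0.20 = 0.01576 m/d
t = L / v = 979 / 0.01576 = 62120 d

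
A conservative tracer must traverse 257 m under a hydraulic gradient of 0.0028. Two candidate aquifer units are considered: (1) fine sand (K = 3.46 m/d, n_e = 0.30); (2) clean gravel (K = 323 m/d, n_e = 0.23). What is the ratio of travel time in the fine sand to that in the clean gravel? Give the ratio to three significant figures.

122

Unit 1 (fine sand): v = 3.46×0.0028/0.30 = 0.03229 m/d, t = 257/0.03229 = 7958 d
Unit 2 (clean gravel): v = 323×0.0028/0.23 = 3.932 m/d, t = 257/3.932 = 65.36 d
t(fine sand) / t(clean gravel) = 7958/65.36 = 122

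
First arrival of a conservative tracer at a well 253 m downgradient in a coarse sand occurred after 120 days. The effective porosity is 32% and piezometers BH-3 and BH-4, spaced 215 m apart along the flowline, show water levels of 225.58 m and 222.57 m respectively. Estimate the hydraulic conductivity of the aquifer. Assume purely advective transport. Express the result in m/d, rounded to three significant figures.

48.2 m/d

Hydraulic gradient i = (225.58 − 222.57) / 215 = 3.01 / 215 = 0.01400
v = L / t = 253 / 120 = 2.108 m/d
K = v · n / i = 2.108 × 0.32 / 0.01400 = 48.2 m/d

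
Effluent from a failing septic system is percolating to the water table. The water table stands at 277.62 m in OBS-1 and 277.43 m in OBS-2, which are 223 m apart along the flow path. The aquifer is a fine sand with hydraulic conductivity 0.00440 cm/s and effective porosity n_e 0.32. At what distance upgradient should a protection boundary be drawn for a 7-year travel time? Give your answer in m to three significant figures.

Hydraulic gradient i = (277.62 − 277.43) / 223 = 0.19 / 223 = 8.520e-4
K = 0.00440 cm/s × 864 = 3.802 m/d
q = Ki = 3.802 × 8.520e-4 = 0.003239 m/d
Seepage velocity v = q / n = 0.003239 / 0.32 = 0.01012 m/d
T = 7 yr × 365 = 2555 d
L = v × T = 0.01012 × 2555 = 25.86 m

25.9 m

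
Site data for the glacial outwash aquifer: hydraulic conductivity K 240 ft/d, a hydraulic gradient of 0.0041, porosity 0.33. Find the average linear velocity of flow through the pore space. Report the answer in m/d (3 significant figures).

K = 240 ft/d × 0.3048 = 73.15 m/d
Darcy flux q = K·i = 73.15 × 0.0041 = 0.2999 m/d
Seepage velocity v = q / n = 0.2999 / 0.33 = 0.9089 m/d

0.909 m/d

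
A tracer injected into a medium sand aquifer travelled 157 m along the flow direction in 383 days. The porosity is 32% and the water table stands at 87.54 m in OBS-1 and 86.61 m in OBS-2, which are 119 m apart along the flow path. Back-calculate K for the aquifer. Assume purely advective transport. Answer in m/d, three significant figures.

Hydraulic gradient i = (87.54 − 86.61) / 119 = 0.93 / 119 = 0.007815
v = L / t = 157 / 383 = 0.4099 m/d
K = v · n / i = 0.4099 × 0.32 / 0.007815 = 16.8 m/d

16.8 m/d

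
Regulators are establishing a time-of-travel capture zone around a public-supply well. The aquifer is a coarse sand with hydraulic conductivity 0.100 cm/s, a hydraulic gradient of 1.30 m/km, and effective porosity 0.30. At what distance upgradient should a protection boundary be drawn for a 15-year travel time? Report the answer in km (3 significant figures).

K = 0.100 cm/s × 864 = 86.40 m/d
q = Ki = 86.40 × 0.0013 = 0.1123 m/d
Average linear velocity = 0.1123 / 0.30 = 0.3744 m/d
T = 15 yr × 365 = 5475 d
L = v × T = 0.3744 × 5475 = 2050 m
   = 2.05 km

2.05 km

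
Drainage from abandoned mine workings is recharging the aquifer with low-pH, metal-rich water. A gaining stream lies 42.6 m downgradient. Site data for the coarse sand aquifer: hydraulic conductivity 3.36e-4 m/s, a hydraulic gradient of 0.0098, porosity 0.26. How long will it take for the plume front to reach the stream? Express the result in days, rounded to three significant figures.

38.9 days

K = 3.36e-4 m/s × 86400 s/d = 29.03 m/d
Darcy flux q = K·i = 29.03 × 0.0098 = 0.2845 m/d
v = Ki/n = 29.03·0.0098/0.26 = 1.094 m/d
t = L / v = 42.6 / 1.094 = 38.93 d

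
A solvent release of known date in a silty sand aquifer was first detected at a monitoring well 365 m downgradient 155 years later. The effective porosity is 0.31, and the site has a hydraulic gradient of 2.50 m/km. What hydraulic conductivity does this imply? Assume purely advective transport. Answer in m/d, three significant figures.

0.800 m/d

t = 155 years = 56580 d
v = L / t = 365 / 56580 = 0.006452 m/d
K = v · n / i = 0.006452 × 0.31 / 0.0025 = 0.800 m/d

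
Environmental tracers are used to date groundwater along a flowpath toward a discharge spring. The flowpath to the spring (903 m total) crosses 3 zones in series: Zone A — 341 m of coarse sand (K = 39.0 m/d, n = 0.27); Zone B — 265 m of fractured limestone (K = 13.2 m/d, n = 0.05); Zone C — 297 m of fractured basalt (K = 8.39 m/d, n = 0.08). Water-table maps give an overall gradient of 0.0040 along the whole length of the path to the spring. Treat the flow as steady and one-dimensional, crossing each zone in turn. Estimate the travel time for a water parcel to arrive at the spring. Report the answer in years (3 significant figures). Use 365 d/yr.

6.29 years

Steady 1-D flow in series ⇒ the Darcy flux q is identical in every zone and the zone head losses add (resistances L/K in series).
Σ(L/K) = 341/39.0 + 265/13.2 + 297/8.39 = 8.744 + 20.08 + 35.40 = 64.22 d
K_eq = L_total / Σ(L/K) = 903 / 64.22 = 14.06 m/d
q = K_eq · i = 14.06 × 0.0040 = 0.05625 m/d (same in every zone)
Zone A: v = q/n = 0.05625/0.27 = 0.2083 m/d → t_A = 341/0.2083 = 1637 d
Zone B: v = q/n = 0.05625/0.05 = 1.125 m/d → t_B = 265/1.125 = 235.6 d
Zone C: v = q/n = 0.05625/0.08 = 0.7031 m/d → t_C = 297/0.7031 = 422.4 d
Total t = 1637 + 235.6 + 422.4 = 2295 d
   = 2295 / 365 = 6.29 yr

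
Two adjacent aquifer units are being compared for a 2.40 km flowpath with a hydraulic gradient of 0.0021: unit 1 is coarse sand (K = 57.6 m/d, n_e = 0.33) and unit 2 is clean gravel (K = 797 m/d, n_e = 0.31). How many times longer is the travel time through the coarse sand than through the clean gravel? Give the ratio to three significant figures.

14.7

Unit 1 (coarse sand): v = 57.6×0.0021/0.33 = 0.3665 m/d, t = 2400/0.3665 = 6548 d
Unit 2 (clean gravel): v = 797×0.0021/0.31 = 5.399 m/d, t = 2400/5.399 = 444.5 d
t(coarse sand) / t(clean gravel) = 6548/444.5 = 14.7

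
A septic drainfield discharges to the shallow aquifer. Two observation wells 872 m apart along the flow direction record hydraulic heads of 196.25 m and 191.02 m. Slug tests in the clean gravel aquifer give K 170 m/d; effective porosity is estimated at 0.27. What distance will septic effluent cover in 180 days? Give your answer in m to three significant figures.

Hydraulic gradient i = (196.25 − 191.02) / 872 = 5.23 / 872 = 0.005998
Darcy flux q = K·i = 170 × 0.005998 = 1.020 m/d
Average linear velocity = 1.020 / 0.27 = 3.776 m/d
L = v × T = 3.776 × 180 = 679.7 m

680 m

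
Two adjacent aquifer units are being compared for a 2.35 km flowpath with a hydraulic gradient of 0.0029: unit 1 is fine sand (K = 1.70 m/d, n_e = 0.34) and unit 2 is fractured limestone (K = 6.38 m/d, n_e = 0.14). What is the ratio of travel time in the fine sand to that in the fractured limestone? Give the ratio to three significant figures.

Unit 1 (fine sand): v = 1.70×0.0029/0.34 = 0.01450 m/d, t = 2350/0.01450 = 162100 d
Unit 2 (fractured limestone): v = 6.38×0.0029/0.14 = 0.1322 m/d, t = 2350/0.1322 = 17780 d
t(fine sand) / t(fractured limestone) = 162100/17780 = 9.11

9.11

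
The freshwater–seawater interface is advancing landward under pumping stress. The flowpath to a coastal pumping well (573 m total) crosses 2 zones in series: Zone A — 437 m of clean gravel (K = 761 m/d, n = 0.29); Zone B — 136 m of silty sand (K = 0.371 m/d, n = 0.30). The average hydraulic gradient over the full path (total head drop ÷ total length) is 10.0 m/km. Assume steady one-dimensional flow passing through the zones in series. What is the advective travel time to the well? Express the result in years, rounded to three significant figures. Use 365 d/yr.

29.4 years

Continuity: the same q passes through each zone, so ΔH = q·Σ(L_j/K_j) — the zones act as resistances in series.
Σ(L/K) = 437/761 + 136/0.371 = 0.5742 + 366.6 = 367.2 d
K_eq = L_total / Σ(L/K) = 573 / 367.2 = 1.561 m/d
q = K_eq · i = 1.561 × 0.010 = 0.01561 m/d (same in every zone)
Zone A: v = q/n = 0.01561/0.29 = 0.05382 m/d → t_A = 437/0.05382 = 8120 d
Zone B: v = q/n = 0.01561/0.30 = 0.05202 m/d → t_B = 136/0.05202 = 2614 d
Total t = 8120 + 2614 = 10730 d
   = 10730 / 365 = 29.4 yr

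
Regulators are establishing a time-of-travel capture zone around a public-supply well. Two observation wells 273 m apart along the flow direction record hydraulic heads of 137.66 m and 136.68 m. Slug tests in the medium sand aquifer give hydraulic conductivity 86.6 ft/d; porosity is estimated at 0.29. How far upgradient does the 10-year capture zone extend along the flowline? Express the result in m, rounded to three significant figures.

1190 m

Hydraulic gradient i = (137.66 − 136.68) / 273 = 0.98 / 273 = 0.003590
K = 86.6 ft/d × 0.3048 = 26.40 m/d
Specific discharge q = 26.40 × 0.003590 = 0.09475 m/d
Average linear velocity = 0.09475 / 0.29 = 0.3267 m/d
T = 10 yr × 365 = 3650 d
L = v × T = 0.3267 × 3650 = 1193 m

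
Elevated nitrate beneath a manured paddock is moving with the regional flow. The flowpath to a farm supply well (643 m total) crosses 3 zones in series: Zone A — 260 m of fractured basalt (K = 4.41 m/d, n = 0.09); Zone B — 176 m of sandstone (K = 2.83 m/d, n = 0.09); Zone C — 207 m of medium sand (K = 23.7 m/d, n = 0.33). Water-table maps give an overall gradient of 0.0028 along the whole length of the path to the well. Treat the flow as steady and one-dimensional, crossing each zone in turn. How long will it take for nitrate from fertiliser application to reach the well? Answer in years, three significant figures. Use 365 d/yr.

21.3 years

Continuity: the same q passes through each zone, so ΔH = q·Σ(L_j/K_j) — the zones act as resistances in series.
Σ(L/K) = 260/4.41 + 176/2.83 + 207/23.7 = 58.96 + 62.19 + 8.734 = 129.9 d
K_eq = L_total / Σ(L/K) = 643 / 129.9 = 4.951 m/d
q = K_eq · i = 4.951 × 0.0028 = 0.01386 m/d (same in every zone)
Zone A: v = q/n = 0.01386/0.09 = 0.1540 m/d → t_A = 260/0.1540 = 1688 d
Zone B: v = q/n = 0.01386/0.09 = 0.1540 m/d → t_B = 176/0.1540 = 1143 d
Zone C: v = q/n = 0.01386/0.33 = 0.04201 m/d → t_C = 207/0.04201 = 4928 d
Total t = 1688 + 1143 + 4928 = 7759 d
   = 7759 / 365 = 21.3 yr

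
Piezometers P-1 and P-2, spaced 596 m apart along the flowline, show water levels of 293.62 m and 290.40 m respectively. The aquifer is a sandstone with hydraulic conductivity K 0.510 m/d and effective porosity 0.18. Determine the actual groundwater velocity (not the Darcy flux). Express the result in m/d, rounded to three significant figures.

Hydraulic gradient i = (293.62 − 290.40) / 596 = 3.22 / 596 = 0.005403
Darcy flux q = K·i = 0.510 × 0.005403 = 0.002755 m/d
v_s = q/n_e = 0.002755/0.18 = 0.01531 m/d

0.0153 m/d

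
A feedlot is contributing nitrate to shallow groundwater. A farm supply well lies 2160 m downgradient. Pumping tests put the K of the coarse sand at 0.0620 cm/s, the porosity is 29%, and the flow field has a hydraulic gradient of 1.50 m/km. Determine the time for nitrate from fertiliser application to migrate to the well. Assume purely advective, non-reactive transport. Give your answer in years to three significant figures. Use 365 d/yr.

21.4 years

K = 0.0620 cm/s × 864 = 53.57 m/d
Specific discharge q = 53.57 × 0.0015 = 0.08035 m/d
Average linear velocity = 0.08035 / 0.29 = 0.2771 m/d
t = L / v = 2160 / 0.2771 = 7796 d
   = 7796 / 365 = 21.4 yr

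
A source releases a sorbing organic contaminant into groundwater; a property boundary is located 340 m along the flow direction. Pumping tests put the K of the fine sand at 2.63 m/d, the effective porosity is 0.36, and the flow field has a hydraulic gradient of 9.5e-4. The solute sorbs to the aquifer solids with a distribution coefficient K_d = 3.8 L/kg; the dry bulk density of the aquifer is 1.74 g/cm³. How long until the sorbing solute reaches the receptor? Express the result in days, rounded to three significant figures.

949000 days

Darcy flux q = K·i = 2.63 × 9.5e-4 = 0.002499 m/d
Average linear velocity = 0.002499 / 0.36 = 0.006940 m/d
Retardation R = 1 + ρ_b·K_d/n = 1 + 1.74×3.8/0.36 = 19.37
Contaminant velocity v_c = v/R = 0.006940/19.37 = 3.584e-4 m/d
t = L/v_c = 340/3.584e-4 = 948800 d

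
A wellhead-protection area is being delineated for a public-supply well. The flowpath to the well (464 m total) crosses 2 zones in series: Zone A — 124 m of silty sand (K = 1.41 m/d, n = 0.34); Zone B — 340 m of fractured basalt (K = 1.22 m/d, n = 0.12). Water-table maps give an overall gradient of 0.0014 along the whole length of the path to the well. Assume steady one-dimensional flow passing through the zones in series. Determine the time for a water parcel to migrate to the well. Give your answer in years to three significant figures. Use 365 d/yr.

128 years

For zones in series the flux q is common to all zones; the equivalent conductivity is the harmonic (thickness-weighted) mean, K_eq = L_total / Σ(L_j/K_j).
Σ(L/K) = 124/1.41 + 340/1.22 = 87.94 + 278.7 = 366.6 d
K_eq = L_total / Σ(L/K) = 464 / 366.6 = 1.266 m/d
q = K_eq · i = 1.266 × 0.0014 = 0.001772 m/d (same in every zone)
Zone A: v = q/n = 0.001772/0.34 = 0.005211 m/d → t_A = 124/0.005211 = 23790 d
Zone B: v = q/n = 0.001772/0.12 = 0.01477 m/d → t_B = 340/0.01477 = 23030 d
Total t = 23790 + 23030 = 46820 d
   = 46820 / 365 = 128 yr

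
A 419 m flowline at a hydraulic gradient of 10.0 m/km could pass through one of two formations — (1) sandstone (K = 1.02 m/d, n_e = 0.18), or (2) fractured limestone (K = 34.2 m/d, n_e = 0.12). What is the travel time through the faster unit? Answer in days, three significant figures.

147 days

Unit 1 (sandstone): v = 1.02×0.010/0.18 = 0.05667 m/d, t = 419/0.05667 = 7394 d
Unit 2 (fractured limestone): v = 34.2×0.010/0.12 = 2.850 m/d, t = 419/2.850 = 147.0 d
Faster unit: t = 147 d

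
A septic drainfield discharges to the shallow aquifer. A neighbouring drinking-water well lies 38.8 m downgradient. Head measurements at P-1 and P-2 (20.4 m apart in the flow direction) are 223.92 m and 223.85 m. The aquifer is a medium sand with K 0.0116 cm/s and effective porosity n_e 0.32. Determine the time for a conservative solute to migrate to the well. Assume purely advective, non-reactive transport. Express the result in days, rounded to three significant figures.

361 days

Hydraulic gradient i = (223.92 − 223.85) / 20.4 = 0.07 / 20.4 = 0.003431
K = 0.0116 cm/s × 864 = 10.02 m/d
q = Ki = 10.02 × 0.003431 = 0.03439 m/d
Average linear velocity = 0.03439 / 0.32 = 0.1075 m/d
t = L / v = 38.8 / 0.1075 = 361.0 d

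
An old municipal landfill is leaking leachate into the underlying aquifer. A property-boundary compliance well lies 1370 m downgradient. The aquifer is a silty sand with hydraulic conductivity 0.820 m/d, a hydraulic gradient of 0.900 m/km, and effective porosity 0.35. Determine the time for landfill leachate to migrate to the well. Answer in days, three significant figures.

Specific discharge q = 0.820 × 9.0e-4 = 7.380e-4 m/d
Average linear velocity = 7.380e-4 / 0.35 = 0.002109 m/d
t = L / v = 1370 / 0.002109 = 649700 d

650000 days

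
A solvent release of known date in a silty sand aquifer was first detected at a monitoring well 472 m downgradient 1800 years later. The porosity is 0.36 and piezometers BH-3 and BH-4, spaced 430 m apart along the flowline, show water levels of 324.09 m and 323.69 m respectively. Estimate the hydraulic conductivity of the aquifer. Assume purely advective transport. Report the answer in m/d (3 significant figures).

Hydraulic gradient i = (324.09 − 323.69) / 430 = 0.40 / 430 = 9.302e-4
t = 1800 years = 657000 d
v = L / t = 472 / 657000 = 7.184e-4 m/d
K = v · n / i = 7.184e-4 × 0.36 / 9.302e-4 = 0.278 m/d

0.278 m/d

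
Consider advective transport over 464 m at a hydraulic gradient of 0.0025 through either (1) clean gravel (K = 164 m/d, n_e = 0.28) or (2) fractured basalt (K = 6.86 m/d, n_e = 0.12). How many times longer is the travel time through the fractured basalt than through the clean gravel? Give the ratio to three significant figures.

10.2

Unit 1 (clean gravel): v = 164×0.0025/0.28 = 1.464 m/d, t = 464/1.464 = 316.9 d
Unit 2 (fractured basalt): v = 6.86×0.0025/0.12 = 0.1429 m/d, t = 464/0.1429 = 3247 d
t(fractured basalt) / t(clean gravel) = 3247/316.9 = 10.2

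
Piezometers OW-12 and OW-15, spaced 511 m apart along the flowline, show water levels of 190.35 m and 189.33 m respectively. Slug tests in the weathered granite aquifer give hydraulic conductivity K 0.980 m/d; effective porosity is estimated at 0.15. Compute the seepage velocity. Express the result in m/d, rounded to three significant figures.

Hydraulic gradient i = (190.35 − 189.33) / 511 = 1.02 / 511 = 0.001996
Specific discharge q = 0.980 × 0.001996 = 0.001956 m/d
Seepage velocity v = q / n = 0.001956 / 0.15 = 0.01304 m/d

0.0130 m/d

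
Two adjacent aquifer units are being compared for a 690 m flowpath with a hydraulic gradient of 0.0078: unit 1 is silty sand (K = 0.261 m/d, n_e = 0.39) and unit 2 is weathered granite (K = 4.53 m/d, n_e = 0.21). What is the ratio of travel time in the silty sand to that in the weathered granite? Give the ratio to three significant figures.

32.2

Unit 1 (silty sand): v = 0.261×0.0078/0.39 = 0.005220 m/d, t = 690/0.005220 = 132200 d
Unit 2 (weathered granite): v = 4.53×0.0078/0.21 = 0.1683 m/d, t = 690/0.1683 = 4101 d
t(silty sand) / t(weathered granite) = 132200/4101 = 32.2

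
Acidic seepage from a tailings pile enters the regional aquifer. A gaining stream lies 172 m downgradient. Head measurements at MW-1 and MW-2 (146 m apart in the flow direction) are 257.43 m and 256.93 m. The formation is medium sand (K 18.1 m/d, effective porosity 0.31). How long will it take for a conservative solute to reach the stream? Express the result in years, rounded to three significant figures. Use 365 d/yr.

2.36 years

Hydraulic gradient i = (257.43 − 256.93) / 146 = 0.50 / 146 = 0.003425
q = Ki = 18.1 × 0.003425 = 0.06199 m/d
Average linear velocity = 0.06199 / 0.31 = 0.2000 m/d
t = L / v = 172 / 0.2000 = 860.2 d
   = 860.2 / 365 = 2.36 yr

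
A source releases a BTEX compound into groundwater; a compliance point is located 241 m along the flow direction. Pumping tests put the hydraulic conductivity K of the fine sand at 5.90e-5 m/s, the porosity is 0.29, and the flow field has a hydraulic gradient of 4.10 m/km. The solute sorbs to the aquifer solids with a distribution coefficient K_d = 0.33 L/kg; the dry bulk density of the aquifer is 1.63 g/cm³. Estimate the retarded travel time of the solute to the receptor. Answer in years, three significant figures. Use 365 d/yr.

K = 5.90e-5 m/s × 86400 s/d = 5.098 m/d
q = Ki = 5.098 × 0.0041 = 0.02090 m/d
Average linear velocity = 0.02090 / 0.29 = 0.07207 m/d
Retardation R = 1 + ρ_b·K_d/n = 1 + 1.63×0.33/0.29 = 2.855
Contaminant velocity v_c = v/R = 0.07207/2.855 = 0.02524 m/d
t = L/v_c = 241/0.02524 = 9547 d
   = 9547/365 = 26.2 yr

26.2 years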